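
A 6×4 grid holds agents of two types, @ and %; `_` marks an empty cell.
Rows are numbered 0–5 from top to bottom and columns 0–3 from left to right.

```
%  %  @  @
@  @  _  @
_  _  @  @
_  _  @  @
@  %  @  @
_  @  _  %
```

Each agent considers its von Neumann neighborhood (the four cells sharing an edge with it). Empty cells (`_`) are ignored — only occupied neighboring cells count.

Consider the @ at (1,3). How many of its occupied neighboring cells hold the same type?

Occupied neighbors of (1,3): (0,3)=@, (2,3)=@.
Same type (@): 2 of 2.

2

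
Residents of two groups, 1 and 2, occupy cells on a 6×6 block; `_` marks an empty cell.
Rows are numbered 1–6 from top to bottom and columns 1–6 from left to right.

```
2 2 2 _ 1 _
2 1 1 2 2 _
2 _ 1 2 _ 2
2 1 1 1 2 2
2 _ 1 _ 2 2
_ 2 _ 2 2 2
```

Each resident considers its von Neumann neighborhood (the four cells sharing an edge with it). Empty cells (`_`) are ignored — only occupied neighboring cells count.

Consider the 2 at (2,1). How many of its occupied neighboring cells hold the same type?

Occupied neighbors of (2,1): (1,1)=2, (3,1)=2, (2,2)=1.
Same type (2): 2 of 3.

2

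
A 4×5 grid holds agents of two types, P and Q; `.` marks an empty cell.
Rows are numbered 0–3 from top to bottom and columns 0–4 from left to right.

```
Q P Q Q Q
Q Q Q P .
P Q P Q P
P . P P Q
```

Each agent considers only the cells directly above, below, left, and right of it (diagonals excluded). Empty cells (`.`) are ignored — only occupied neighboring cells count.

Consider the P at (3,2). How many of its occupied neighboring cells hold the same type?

Occupied neighbors of (3,2): (2,2)=P, (3,3)=P.
Same type (P): 2 of 2.

2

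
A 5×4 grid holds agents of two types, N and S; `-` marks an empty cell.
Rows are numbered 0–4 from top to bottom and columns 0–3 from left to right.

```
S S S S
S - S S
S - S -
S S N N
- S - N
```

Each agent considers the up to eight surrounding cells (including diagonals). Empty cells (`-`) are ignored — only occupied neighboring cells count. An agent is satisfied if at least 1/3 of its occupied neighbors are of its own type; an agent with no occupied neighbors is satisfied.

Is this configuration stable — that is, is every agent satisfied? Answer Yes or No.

Yes

(0,0)S 2/2 satisfied
(0,1)S 4/4 satisfied
(0,2)S 4/4 satisfied
(0,3)S 3/3 satisfied
(1,0)S 3/3 satisfied
(1,2)S 5/5 satisfied
(1,3)S 4/4 satisfied
(2,0)S 3/3 satisfied
(2,2)S 3/5 satisfied
(3,0)S 3/3 satisfied
(3,1)S 4/5 satisfied
(3,2)N 2/5 satisfied
(3,3)N 2/3 satisfied
(4,1)S 2/3 satisfied
(4,3)N 2/2 satisfied
All meet the threshold, so the configuration is stable.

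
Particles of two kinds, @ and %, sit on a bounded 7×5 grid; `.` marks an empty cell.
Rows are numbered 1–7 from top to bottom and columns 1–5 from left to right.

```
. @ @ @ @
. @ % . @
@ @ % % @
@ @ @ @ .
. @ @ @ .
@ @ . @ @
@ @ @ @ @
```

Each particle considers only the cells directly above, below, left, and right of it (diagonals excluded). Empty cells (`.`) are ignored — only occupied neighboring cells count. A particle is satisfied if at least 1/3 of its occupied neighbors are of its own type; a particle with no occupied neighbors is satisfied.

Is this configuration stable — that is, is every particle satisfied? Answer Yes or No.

Yes

(1,2)@ 2/2 ✓
(1,3)@ 2/3 ✓
(1,4)@ 2/2 ✓
(1,5)@ 2/2 ✓
(2,2)@ 2/3 ✓
(2,3)% 1/3 ✓
(2,5)@ 2/2 ✓
(3,1)@ 2/2 ✓
(3,2)@ 3/4 ✓
(3,3)% 2/4 ✓
(3,4)% 1/3 ✓
(3,5)@ 1/2 ✓
(4,1)@ 2/2 ✓
(4,2)@ 4/4 ✓
(4,3)@ 3/4 ✓
(4,4)@ 2/3 ✓
(5,2)@ 3/3 ✓
(5,3)@ 3/3 ✓
(5,4)@ 3/3 ✓
(6,1)@ 2/2 ✓
(6,2)@ 3/3 ✓
(6,4)@ 3/3 ✓
(6,5)@ 2/2 ✓
(7,1)@ 2/2 ✓
(7,2)@ 3/3 ✓
(7,3)@ 2/2 ✓
(7,4)@ 3/3 ✓
(7,5)@ 2/2 ✓
All meet the threshold, so the configuration is stable.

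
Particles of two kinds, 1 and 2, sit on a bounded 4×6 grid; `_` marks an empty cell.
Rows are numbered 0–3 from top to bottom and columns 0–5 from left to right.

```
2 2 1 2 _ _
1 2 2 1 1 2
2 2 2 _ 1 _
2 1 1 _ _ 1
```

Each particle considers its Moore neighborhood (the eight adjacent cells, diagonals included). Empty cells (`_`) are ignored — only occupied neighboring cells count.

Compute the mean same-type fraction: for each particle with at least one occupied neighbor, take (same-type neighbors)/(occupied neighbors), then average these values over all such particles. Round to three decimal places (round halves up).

0.492

Row 0: (0,0)2 2/3 · (0,1)2 3/5 · (0,2)1 1/5 · (0,3)2 1/4
Row 1: (1,0)1 0/5 · (1,1)2 6/8 · (1,2)2 5/7 · (1,3)1 3/6 · (1,4)1 2/4 · (1,5)2 0/2
Row 2: (2,0)2 3/5 · (2,1)2 5/8 · (2,2)2 3/6 · (2,4)1 3/4
Row 3: (3,0)2 2/3 · (3,1)1 1/5 · (3,2)1 1/3 · (3,5)1 1/1
Sum over 18 particles: 2/3 + 3/5 + 1/5 + 1/4 + 0/5 + 6/8 + 5/7 + 3/6 + 2/4 + 0/2 + 3/5 + 5/8 + 3/6 + 3/4 + 2/3 + 1/5 + 1/3 + 1/1 = 7439/840; mean = 7439/840 ÷ 18 = 7439/15120 = 0.491997… → 0.492.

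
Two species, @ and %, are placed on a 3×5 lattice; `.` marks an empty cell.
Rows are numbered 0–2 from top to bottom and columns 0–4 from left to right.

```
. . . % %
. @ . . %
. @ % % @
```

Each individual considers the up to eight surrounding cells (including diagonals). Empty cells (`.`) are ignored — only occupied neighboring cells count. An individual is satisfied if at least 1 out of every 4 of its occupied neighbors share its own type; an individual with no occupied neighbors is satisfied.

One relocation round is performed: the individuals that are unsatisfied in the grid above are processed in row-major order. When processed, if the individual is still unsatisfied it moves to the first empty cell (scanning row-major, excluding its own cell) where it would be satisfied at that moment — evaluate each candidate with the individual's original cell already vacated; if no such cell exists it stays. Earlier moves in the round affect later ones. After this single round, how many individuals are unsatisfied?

0

Initially unsatisfied (in order): (2,4).
  (2,4) → (0,0).
Resulting grid:
@ . . % %
. @ . . %
. @ % % .
All satisfied now.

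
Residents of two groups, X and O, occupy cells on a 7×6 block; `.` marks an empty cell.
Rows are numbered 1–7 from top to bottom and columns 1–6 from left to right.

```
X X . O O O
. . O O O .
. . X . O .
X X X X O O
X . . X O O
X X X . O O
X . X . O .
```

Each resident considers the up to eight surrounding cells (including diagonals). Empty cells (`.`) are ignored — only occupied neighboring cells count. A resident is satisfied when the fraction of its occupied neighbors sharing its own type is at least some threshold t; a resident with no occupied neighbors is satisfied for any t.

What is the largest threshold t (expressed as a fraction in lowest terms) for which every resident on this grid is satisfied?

1/2

(1,1)X 1/1
(1,2)X 1/2
(1,4)O 4/4
(1,5)O 4/4
(1,6)O 2/2
(2,3)O 2/4
(2,4)O 5/6
(2,5)O 5/5
(3,3)X 3/5
(3,5)O 4/5
(4,1)X 2/2
(4,2)X 4/4
(4,3)X 4/4
(4,4)X 3/6
(4,5)O 4/6
(4,6)O 4/4
(5,1)X 4/4
(5,4)X 3/6
(5,5)O 5/7
(5,6)O 5/5
(6,1)X 3/3
(6,2)X 5/5
(6,3)X 3/3
(6,5)O 4/5
(6,6)O 4/4
(7,1)X 2/2
(7,3)X 2/2
(7,5)O 2/2
The smallest same-type fraction is 1/2 at (1,2), which reduces to 1/2. Any threshold above that leaves this resident unsatisfied.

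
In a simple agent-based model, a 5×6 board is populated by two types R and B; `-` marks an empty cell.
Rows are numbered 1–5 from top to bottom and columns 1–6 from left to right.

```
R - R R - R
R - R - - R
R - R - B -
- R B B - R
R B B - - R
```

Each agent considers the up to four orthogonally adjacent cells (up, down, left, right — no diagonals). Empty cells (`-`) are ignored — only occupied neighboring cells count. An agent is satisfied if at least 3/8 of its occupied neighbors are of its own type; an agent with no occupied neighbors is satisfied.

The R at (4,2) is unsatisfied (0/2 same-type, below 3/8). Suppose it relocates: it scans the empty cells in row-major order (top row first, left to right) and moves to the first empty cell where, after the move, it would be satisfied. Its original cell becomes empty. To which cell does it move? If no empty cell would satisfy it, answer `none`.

(1,2)

Vacating (4,2). Empty cells in order:
  (1,2): 2/2 same-type → satisfied — stop here.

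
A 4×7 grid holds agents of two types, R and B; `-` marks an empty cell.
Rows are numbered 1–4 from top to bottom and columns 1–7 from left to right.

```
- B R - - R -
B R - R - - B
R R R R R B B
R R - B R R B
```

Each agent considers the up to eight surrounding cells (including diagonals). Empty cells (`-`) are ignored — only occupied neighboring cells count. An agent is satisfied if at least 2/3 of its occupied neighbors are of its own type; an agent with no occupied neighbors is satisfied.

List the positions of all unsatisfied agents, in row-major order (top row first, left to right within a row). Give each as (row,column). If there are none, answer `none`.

(1,2)B 1/3 ✗
(1,3)R 2/3 ✓
(1,6)R 0/1 ✗
(2,1)B 1/4 ✗
(2,2)R 4/6 ✓
(2,4)R 4/4 ✓
(2,7)B 2/3 ✓
(3,1)R 4/5 ✓
(3,2)R 5/6 ✓
(3,3)R 5/6 ✓
(3,4)R 4/5 ✓
(3,5)R 4/6 ✓
(3,6)B 3/6 ✗
(3,7)B 3/4 ✓
(4,1)R 3/3 ✓
(4,2)R 4/4 ✓
(4,4)B 0/4 ✗
(4,5)R 3/5 ✗
(4,6)R 2/5 ✗
(4,7)B 2/3 ✓

(1,2), (1,6), (2,1), (3,6), (4,4), (4,5), (4,6)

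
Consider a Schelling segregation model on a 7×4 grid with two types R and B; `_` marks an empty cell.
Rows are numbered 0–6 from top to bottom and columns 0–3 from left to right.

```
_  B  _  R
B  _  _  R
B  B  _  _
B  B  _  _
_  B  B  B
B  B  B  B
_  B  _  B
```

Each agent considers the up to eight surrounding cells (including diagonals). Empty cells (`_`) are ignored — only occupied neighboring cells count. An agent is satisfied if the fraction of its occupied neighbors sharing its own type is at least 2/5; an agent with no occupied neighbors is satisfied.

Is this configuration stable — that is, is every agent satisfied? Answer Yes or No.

(0,1)B 1/1 ok
(0,3)R 1/1 ok
(1,0)B 3/3 ok
(1,3)R 1/1 ok
(2,0)B 4/4 ok
(2,1)B 4/4 ok
(3,0)B 4/4 ok
(3,1)B 5/5 ok
(4,1)B 6/6 ok
(4,2)B 6/6 ok
(4,3)B 3/3 ok
(5,0)B 3/3 ok
(5,1)B 5/5 ok
(5,2)B 7/7 ok
(5,3)B 4/4 ok
(6,1)B 3/3 ok
(6,3)B 2/2 ok
All meet the threshold, so the configuration is stable.

Yes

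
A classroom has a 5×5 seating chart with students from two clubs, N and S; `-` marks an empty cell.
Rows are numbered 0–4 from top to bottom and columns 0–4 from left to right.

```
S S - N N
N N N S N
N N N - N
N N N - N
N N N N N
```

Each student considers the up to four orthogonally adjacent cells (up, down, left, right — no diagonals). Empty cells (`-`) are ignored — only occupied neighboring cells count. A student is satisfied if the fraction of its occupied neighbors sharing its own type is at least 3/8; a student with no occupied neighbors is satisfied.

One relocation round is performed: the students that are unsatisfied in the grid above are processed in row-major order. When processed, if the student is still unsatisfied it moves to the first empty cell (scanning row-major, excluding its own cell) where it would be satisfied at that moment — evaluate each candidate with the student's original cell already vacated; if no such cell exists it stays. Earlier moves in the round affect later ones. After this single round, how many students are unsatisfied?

1

Initially unsatisfied (in order): (1,3).
  (1,3): no empty cell satisfies it; stays.
Resulting grid:
S S - N N
N N N S N
N N N - N
N N N - N
N N N N N
Unsatisfied now: (1,3).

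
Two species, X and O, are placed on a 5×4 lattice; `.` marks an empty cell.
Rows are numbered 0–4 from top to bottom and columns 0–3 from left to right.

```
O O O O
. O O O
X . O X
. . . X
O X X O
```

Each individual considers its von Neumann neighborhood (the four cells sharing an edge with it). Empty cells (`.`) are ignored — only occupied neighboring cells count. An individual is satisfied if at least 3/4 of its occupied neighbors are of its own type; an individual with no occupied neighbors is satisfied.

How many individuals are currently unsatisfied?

8

Row 0: (0,0)O 1/1 ✓ · (0,1)O 3/3 ✓ · (0,2)O 3/3 ✓ · (0,3)O 2/2 ✓
Row 1: (1,1)O 2/2 ✓ · (1,2)O 4/4 ✓ · (1,3)O 2/3 ✗
Row 2: (2,0)X 0/0 ✓ · (2,2)O 1/2 ✗ · (2,3)X 1/3 ✗
Row 3: (3,3)X 1/2 ✗
Row 4: (4,0)O 0/1 ✗ · (4,1)X 1/2 ✗ · (4,2)X 1/2 ✗ · (4,3)O 0/2 ✗
Unsatisfied: (1,3), (2,2), (2,3), (3,3), (4,0), (4,1), (4,2), (4,3) — 8 in total.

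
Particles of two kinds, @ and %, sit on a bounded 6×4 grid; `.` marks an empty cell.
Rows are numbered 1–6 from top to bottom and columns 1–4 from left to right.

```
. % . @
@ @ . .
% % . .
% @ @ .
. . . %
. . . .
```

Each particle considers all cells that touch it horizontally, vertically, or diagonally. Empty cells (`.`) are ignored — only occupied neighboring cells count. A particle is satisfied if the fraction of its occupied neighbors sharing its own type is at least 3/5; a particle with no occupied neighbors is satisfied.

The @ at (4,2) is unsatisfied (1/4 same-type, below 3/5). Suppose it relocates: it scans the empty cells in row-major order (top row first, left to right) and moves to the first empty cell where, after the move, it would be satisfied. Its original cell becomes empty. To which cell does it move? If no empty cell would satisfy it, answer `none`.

Vacating (4,2). Empty cells in order:
  (1,1): 2/3 same-type → satisfied — stop here.

(1,1)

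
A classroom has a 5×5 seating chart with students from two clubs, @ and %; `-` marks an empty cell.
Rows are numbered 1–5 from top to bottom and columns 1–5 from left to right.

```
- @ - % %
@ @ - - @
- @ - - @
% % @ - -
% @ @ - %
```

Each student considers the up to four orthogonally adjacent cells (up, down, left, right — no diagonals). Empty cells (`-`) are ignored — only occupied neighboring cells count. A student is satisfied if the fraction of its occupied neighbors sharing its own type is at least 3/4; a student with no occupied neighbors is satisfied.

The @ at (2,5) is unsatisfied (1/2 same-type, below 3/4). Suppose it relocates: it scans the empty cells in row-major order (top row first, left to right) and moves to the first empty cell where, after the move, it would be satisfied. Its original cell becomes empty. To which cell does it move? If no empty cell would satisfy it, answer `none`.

(1,1)

Vacating (2,5). Empty cells in order:
  (1,1): 2/2 same-type → satisfied — stop here.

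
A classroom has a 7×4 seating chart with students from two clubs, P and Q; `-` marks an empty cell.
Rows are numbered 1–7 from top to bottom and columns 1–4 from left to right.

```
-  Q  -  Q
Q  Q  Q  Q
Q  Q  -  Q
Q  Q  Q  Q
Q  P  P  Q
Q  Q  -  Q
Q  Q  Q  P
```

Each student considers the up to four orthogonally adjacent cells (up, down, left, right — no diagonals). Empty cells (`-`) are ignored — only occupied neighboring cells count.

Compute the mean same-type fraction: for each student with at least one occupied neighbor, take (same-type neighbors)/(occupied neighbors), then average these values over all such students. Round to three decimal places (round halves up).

Row 1: (1,2)Q 1/1 · (1,4)Q 1/1
Row 2: (2,1)Q 2/2 · (2,2)Q 4/4 · (2,3)Q 2/2 · (2,4)Q 3/3
Row 3: (3,1)Q 3/3 · (3,2)Q 3/3 · (3,4)Q 2/2
Row 4: (4,1)Q 3/3 · (4,2)Q 3/4 · (4,3)Q 2/3 · (4,4)Q 3/3
Row 5: (5,1)Q 2/3 · (5,2)P 1/4 · (5,3)P 1/3 · (5,4)Q 2/3
Row 6: (6,1)Q 3/3 · (6,2)Q 2/3 · (6,4)Q 1/2
Row 7: (7,1)Q 2/2 · (7,2)Q 3/3 · (7,3)Q 1/2 · (7,4)P 0/2
Sum over 24 students: 1/1 + 1/1 + 2/2 + 4/4 + 2/2 + 3/3 + 3/3 + 3/3 + 2/2 + 3/3 + 3/4 + 2/3 + 3/3 + 2/3 + 1/4 + 1/3 + 2/3 + 3/3 + 2/3 + 1/2 + 2/2 + 3/3 + 1/2 + 0/2 = 19; mean = 19 ÷ 24 = 19/24 = 0.791666… → 0.792.

0.792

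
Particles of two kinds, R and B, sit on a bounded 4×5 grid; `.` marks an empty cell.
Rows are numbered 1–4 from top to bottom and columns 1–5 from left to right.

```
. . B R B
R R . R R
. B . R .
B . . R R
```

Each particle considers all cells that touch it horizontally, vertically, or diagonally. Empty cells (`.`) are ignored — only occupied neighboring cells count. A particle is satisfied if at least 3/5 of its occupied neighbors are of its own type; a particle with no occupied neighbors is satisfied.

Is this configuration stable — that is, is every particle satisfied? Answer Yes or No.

No

Row 1: (1,3)B 0/3 not · (1,4)R 2/4 not · (1,5)B 0/3 not
Row 2: (2,1)R 1/2 not · (2,2)R 1/3 not · (2,4)R 3/5 satisfied · (2,5)R 3/4 satisfied
Row 3: (3,2)B 1/3 not · (3,4)R 4/4 satisfied
Row 4: (4,1)B 1/1 satisfied · (4,4)R 2/2 satisfied · (4,5)R 2/2 satisfied
For instance (1,3) has only 0/3 same-type neighbors, below 3/5.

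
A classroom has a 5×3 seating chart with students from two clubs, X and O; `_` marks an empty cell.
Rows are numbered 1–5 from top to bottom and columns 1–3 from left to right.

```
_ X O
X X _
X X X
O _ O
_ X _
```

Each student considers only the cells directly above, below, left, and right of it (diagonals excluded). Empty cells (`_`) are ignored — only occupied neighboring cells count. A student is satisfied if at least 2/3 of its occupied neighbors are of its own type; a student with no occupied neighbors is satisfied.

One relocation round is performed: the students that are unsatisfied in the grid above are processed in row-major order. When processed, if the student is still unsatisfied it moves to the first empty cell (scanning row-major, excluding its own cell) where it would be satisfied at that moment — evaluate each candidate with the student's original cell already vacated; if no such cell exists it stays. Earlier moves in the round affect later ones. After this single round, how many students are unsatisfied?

2

Initially unsatisfied (in order): (1,2), (1,3), (3,3), (4,1), (4,3).
  (1,2) → (1,1).
  (1,3): now satisfied by earlier moves; stays.
  (3,3) → (1,2).
  (4,1): no empty cell satisfies it; stays.
  (4,3): now satisfied by earlier moves; stays.
Resulting grid:
X X O
X X _
X X _
O _ O
_ X _
Unsatisfied now: (1,3), (4,1).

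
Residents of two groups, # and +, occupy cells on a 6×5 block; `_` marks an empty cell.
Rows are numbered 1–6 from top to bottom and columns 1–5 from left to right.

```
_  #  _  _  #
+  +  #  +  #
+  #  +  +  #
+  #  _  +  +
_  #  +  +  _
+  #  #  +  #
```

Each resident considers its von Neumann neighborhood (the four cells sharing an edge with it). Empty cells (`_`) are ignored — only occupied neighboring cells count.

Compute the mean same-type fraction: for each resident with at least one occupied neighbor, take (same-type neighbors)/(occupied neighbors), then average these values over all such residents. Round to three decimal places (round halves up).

0.483

(1,2)# 0/1
(1,5)# 1/1
(2,1)+ 2/2
(2,2)+ 1/4
(2,3)# 0/3
(2,4)+ 1/3
(2,5)# 2/3
(3,1)+ 2/3
(3,2)# 1/4
(3,3)+ 1/3
(3,4)+ 3/4
(3,5)# 1/3
(4,1)+ 1/2
(4,2)# 2/3
(4,4)+ 3/3
(4,5)+ 1/2
(5,2)# 2/3
(5,3)+ 1/3
(5,4)+ 3/3
(6,1)+ 0/1
(6,2)# 2/3
(6,3)# 1/3
(6,4)+ 1/3
(6,5)# 0/1
Sum over 24 residents: 0/1 + 1/1 + 2/2 + 1/4 + 0/3 + 1/3 + 2/3 + 2/3 + 1/4 + 1/3 + 3/4 + 1/3 + 1/2 + 2/3 + 3/3 + 1/2 + 2/3 + 1/3 + 3/3 + 0/1 + 2/3 + 1/3 + 1/3 + 0/1 = 139/12; mean = 139/12 ÷ 24 = 139/288 = 0.482638… → 0.483.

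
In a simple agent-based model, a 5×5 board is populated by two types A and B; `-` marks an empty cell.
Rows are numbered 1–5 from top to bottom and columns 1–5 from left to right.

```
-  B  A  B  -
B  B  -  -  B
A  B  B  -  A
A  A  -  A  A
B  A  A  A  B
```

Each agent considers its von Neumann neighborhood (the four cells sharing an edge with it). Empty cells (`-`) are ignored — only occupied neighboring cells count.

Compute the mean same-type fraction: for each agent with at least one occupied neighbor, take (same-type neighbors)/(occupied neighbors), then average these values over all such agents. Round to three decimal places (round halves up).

Row 1: (1,2)B 1/2 · (1,3)A 0/2 · (1,4)B 0/1
Row 2: (2,1)B 1/2 · (2,2)B 3/3 · (2,5)B 0/1
Row 3: (3,1)A 1/3 · (3,2)B 2/4 · (3,3)B 1/1 · (3,5)A 1/2
Row 4: (4,1)A 2/3 · (4,2)A 2/3 · (4,4)A 2/2 · (4,5)A 2/3
Row 5: (5,1)B 0/2 · (5,2)A 2/3 · (5,3)A 2/2 · (5,4)A 2/3 · (5,5)B 0/2
Sum over 19 agents: 1/2 + 0/2 + 0/1 + 1/2 + 3/3 + 0/1 + 1/3 + 2/4 + 1/1 + 1/2 + 2/3 + 2/3 + 2/2 + 2/3 + 0/2 + 2/3 + 2/2 + 2/3 + 0/2 = 29/3; mean = 29/3 ÷ 19 = 29/57 = 0.508771… → 0.509.

0.509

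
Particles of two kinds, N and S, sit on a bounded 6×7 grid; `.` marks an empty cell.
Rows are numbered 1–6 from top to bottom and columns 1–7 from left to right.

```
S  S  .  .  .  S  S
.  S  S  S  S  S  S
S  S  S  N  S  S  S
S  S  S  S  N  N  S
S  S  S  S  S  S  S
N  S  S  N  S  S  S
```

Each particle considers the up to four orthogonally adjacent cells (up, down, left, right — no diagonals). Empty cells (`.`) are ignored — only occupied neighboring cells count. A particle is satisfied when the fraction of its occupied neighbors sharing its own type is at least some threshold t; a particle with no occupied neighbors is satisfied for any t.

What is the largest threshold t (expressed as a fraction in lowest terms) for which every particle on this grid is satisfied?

Row 1: (1,1)S 1/1 · (1,2)S 2/2 · (1,6)S 2/2 · (1,7)S 2/2
Row 2: (2,2)S 3/3 · (2,3)S 3/3 · (2,4)S 2/3 · (2,5)S 3/3 · (2,6)S 4/4 · (2,7)S 3/3
Row 3: (3,1)S 2/2 · (3,2)S 4/4 · (3,3)S 3/4 · (3,4)N 0/4 · (3,5)S 2/4 · (3,6)S 3/4 · (3,7)S 3/3
Row 4: (4,1)S 3/3 · (4,2)S 4/4 · (4,3)S 4/4 · (4,4)S 2/4 · (4,5)N 1/4 · (4,6)N 1/4 · (4,7)S 2/3
Row 5: (5,1)S 2/3 · (5,2)S 4/4 · (5,3)S 4/4 · (5,4)S 3/4 · (5,5)S 3/4 · (5,6)S 3/4 · (5,7)S 3/3
Row 6: (6,1)N 0/2 · (6,2)S 2/3 · (6,3)S 2/3 · (6,4)N 0/3 · (6,5)S 2/3 · (6,6)S 3/3 · (6,7)S 2/2
The smallest same-type fraction is 0/4 at (3,4), which reduces to 0/1. Any threshold above that leaves this particle unsatisfied.

0/1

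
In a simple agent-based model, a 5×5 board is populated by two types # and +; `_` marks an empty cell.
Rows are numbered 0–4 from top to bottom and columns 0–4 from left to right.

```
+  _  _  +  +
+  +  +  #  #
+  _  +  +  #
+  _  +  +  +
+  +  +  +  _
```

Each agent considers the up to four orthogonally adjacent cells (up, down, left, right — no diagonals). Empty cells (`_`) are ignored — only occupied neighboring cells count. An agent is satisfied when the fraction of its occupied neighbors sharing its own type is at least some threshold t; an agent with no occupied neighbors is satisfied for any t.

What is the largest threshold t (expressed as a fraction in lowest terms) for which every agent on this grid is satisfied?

1/4

(0,0)+ 1/1
(0,3)+ 1/2
(0,4)+ 1/2
(1,0)+ 3/3
(1,1)+ 2/2
(1,2)+ 2/3
(1,3)# 1/4
(1,4)# 2/3
(2,0)+ 2/2
(2,2)+ 3/3
(2,3)+ 2/4
(2,4)# 1/3
(3,0)+ 2/2
(3,2)+ 3/3
(3,3)+ 4/4
(3,4)+ 1/2
(4,0)+ 2/2
(4,1)+ 2/2
(4,2)+ 3/3
(4,3)+ 2/2
The smallest same-type fraction is 1/4 at (1,3), which reduces to 1/4. Any threshold above that leaves this agent unsatisfied.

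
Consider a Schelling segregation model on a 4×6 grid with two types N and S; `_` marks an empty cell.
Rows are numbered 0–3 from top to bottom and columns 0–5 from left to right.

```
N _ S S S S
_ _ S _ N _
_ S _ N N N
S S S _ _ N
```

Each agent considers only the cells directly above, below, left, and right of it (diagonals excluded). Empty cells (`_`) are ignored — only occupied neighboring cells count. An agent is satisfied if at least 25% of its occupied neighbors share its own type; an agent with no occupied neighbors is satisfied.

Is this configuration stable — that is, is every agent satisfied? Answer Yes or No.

Row 0: (0,0)N 0/0 ok · (0,2)S 2/2 ok · (0,3)S 2/2 ok · (0,4)S 2/3 ok · (0,5)S 1/1 ok
Row 1: (1,2)S 1/1 ok · (1,4)N 1/2 ok
Row 2: (2,1)S 1/1 ok · (2,3)N 1/1 ok · (2,4)N 3/3 ok · (2,5)N 2/2 ok
Row 3: (3,0)S 1/1 ok · (3,1)S 3/3 ok · (3,2)S 1/1 ok · (3,5)N 1/1 ok
All meet the threshold, so the configuration is stable.

Yes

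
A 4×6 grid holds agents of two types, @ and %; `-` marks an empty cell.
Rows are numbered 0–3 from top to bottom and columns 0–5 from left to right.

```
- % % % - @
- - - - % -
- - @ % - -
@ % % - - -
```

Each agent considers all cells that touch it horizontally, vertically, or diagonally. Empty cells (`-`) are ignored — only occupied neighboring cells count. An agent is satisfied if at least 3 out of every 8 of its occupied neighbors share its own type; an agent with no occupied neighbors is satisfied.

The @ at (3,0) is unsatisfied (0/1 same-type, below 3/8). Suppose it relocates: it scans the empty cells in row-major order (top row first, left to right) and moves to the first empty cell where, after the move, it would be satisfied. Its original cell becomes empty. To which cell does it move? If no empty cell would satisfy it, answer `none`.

(1,5)

Vacating (3,0). Empty cells in order:
  (0,0): 0/1 same-type → still unsatisfied.
  (0,4): 1/3 same-type → still unsatisfied.
  (1,0): 0/1 same-type → still unsatisfied.
  (1,1): 1/3 same-type → still unsatisfied.
  (1,2): 1/5 same-type → still unsatisfied.
  (1,3): 1/5 same-type → still unsatisfied.
  (1,5): 1/2 same-type → satisfied — stop here.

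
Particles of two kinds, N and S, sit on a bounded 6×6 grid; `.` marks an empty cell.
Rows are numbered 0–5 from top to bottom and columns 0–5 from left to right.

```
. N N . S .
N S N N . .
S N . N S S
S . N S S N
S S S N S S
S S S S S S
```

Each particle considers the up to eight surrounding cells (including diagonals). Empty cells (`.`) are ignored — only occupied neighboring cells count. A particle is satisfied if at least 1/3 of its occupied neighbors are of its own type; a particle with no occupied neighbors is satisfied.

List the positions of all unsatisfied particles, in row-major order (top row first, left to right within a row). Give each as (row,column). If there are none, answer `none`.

(0,4), (1,1), (3,5), (4,3)

Row 0: (0,1)N 3/4 satisfied · (0,2)N 3/4 satisfied · (0,4)S 0/1 not
Row 1: (1,0)N 2/4 satisfied · (1,1)S 1/6 not · (1,2)N 5/6 satisfied · (1,3)N 3/5 satisfied
Row 2: (2,0)S 2/4 satisfied · (2,1)N 3/6 satisfied · (2,3)N 3/6 satisfied · (2,4)S 3/6 satisfied · (2,5)S 2/3 satisfied
Row 3: (3,0)S 3/4 satisfied · (3,2)N 3/6 satisfied · (3,3)S 4/7 satisfied · (3,4)S 5/8 satisfied · (3,5)N 0/5 not
Row 4: (4,0)S 4/4 satisfied · (4,1)S 6/7 satisfied · (4,2)S 5/7 satisfied · (4,3)N 1/8 not · (4,4)S 6/8 satisfied · (4,5)S 4/5 satisfied
Row 5: (5,0)S 3/3 satisfied · (5,1)S 5/5 satisfied · (5,2)S 4/5 satisfied · (5,3)S 4/5 satisfied · (5,4)S 4/5 satisfied · (5,5)S 3/3 satisfied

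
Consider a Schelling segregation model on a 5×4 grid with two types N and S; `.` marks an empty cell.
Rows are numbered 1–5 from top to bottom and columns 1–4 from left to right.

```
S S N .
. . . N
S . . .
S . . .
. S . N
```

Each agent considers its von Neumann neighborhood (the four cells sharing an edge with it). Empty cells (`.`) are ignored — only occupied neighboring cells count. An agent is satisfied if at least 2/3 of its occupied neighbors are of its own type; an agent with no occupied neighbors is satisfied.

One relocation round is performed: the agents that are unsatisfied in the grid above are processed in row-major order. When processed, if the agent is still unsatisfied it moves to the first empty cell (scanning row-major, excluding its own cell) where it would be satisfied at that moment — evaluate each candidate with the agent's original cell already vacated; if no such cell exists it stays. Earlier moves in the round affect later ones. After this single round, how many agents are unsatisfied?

0

Initially unsatisfied (in order): (1,2), (1,3).
  (1,2) → (2,1).
  (1,3): now satisfied by earlier moves; stays.
Resulting grid:
S . N .
S . . N
S . . .
S . . .
. S . N
All satisfied now.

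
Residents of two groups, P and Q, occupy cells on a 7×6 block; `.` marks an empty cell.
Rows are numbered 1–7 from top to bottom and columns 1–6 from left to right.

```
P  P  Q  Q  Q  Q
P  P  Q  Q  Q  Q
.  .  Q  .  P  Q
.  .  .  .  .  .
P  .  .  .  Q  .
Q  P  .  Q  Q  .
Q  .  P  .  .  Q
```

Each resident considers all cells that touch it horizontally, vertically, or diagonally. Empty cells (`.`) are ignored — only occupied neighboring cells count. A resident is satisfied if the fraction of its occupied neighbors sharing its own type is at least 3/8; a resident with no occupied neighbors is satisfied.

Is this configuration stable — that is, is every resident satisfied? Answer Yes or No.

No

(1,1)P 3/3 satisfied
(1,2)P 3/5 satisfied
(1,3)Q 3/5 satisfied
(1,4)Q 5/5 satisfied
(1,5)Q 5/5 satisfied
(1,6)Q 3/3 satisfied
(2,1)P 3/3 satisfied
(2,2)P 3/6 satisfied
(2,3)Q 4/6 satisfied
(2,4)Q 6/7 satisfied
(2,5)Q 6/7 satisfied
(2,6)Q 4/5 satisfied
(3,3)Q 2/3 satisfied
(3,5)P 0/4 not
(3,6)Q 2/3 satisfied
(5,1)P 1/2 satisfied
(5,5)Q 2/2 satisfied
(6,1)Q 1/3 not
(6,2)P 2/4 satisfied
(6,4)Q 2/3 satisfied
(6,5)Q 3/3 satisfied
(7,1)Q 1/2 satisfied
(7,3)P 1/2 satisfied
(7,6)Q 1/1 satisfied
For instance (3,5) has only 0/4 same-type neighbors, below 3/8.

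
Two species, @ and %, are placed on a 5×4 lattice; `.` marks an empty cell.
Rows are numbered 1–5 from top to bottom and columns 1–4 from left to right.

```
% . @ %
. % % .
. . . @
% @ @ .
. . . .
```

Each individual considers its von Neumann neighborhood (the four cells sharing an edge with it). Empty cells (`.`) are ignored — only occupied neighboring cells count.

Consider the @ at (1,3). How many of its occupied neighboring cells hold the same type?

Occupied neighbors of (1,3): (2,3)=%, (1,4)=%.
Same type (@): 0 of 2.

0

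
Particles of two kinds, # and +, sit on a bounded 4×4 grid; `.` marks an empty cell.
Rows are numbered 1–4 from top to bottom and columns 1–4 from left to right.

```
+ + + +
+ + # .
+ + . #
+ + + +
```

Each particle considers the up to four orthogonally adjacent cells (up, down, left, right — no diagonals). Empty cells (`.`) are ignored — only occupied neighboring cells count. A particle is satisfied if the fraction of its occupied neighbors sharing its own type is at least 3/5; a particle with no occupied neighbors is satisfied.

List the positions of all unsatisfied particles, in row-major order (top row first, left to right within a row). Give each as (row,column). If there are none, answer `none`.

(1,1)+ 2/2 ✓
(1,2)+ 3/3 ✓
(1,3)+ 2/3 ✓
(1,4)+ 1/1 ✓
(2,1)+ 3/3 ✓
(2,2)+ 3/4 ✓
(2,3)# 0/2 ✗
(3,1)+ 3/3 ✓
(3,2)+ 3/3 ✓
(3,4)# 0/1 ✗
(4,1)+ 2/2 ✓
(4,2)+ 3/3 ✓
(4,3)+ 2/2 ✓
(4,4)+ 1/2 ✗

(2,3), (3,4), (4,4)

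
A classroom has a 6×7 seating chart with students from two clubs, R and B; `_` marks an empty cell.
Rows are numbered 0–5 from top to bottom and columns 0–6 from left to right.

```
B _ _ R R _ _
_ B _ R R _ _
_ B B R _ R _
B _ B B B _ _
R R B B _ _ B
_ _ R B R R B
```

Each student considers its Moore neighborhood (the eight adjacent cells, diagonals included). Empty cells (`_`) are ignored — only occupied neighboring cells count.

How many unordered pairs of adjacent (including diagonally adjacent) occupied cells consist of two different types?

17

Scan each occupied cell's neighbors to the right and below (and the two forward diagonals) so each pair is counted once.
Row 0: B(0,0)–B(1,1)= R(0,3)–R(0,4)= R(0,3)–R(1,3)= R(0,3)–R(1,4)= R(0,4)–R(1,4)= R(0,4)–R(1,3)=  → 0/6 unlike.
Row 1: B(1,1)–B(2,1)= B(1,1)–B(2,2)= R(1,3)–R(1,4)= R(1,3)–R(2,3)= R(1,3)–B(2,2)≠ R(1,4)–R(2,5)= R(1,4)–R(2,3)=  → 1/7 unlike.
Row 2: B(2,1)–B(2,2)= B(2,1)–B(3,2)= B(2,1)–B(3,0)= B(2,2)–R(2,3)≠ B(2,2)–B(3,2)= B(2,2)–B(3,3)= R(2,3)–B(3,3)≠ R(2,3)–B(3,4)≠ R(2,3)–B(3,2)≠ R(2,5)–B(3,4)≠  → 5/10 unlike.
Row 3: B(3,0)–R(4,0)≠ B(3,0)–R(4,1)≠ B(3,2)–B(3,3)= B(3,2)–B(4,2)= B(3,2)–B(4,3)= B(3,2)–R(4,1)≠ B(3,3)–B(3,4)= B(3,3)–B(4,3)= B(3,3)–B(4,2)= B(3,4)–B(4,3)=  → 3/10 unlike.
Row 4: R(4,0)–R(4,1)= R(4,1)–B(4,2)≠ R(4,1)–R(5,2)= B(4,2)–B(4,3)= B(4,2)–R(5,2)≠ B(4,2)–B(5,3)= B(4,3)–B(5,3)= B(4,3)–R(5,4)≠ B(4,3)–R(5,2)≠ B(4,6)–B(5,6)= B(4,6)–R(5,5)≠  → 5/11 unlike.
Row 5: R(5,2)–B(5,3)≠ B(5,3)–R(5,4)≠ R(5,4)–R(5,5)= R(5,5)–B(5,6)≠  → 3/4 unlike.
Total adjacent occupied pairs: 48; unlike-type pairs: 17.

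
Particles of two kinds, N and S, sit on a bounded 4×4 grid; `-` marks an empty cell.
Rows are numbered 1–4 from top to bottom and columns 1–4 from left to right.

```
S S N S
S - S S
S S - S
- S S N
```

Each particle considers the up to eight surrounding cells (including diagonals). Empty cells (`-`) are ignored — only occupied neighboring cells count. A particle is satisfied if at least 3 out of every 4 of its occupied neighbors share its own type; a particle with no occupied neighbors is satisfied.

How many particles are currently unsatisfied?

3

Row 1: (1,1)S 2/2 ok · (1,2)S 3/4 ok · (1,3)N 0/4 unhappy · (1,4)S 2/3 unhappy
Row 2: (2,1)S 4/4 ok · (2,3)S 5/6 ok · (2,4)S 3/4 ok
Row 3: (3,1)S 3/3 ok · (3,2)S 5/5 ok · (3,4)S 3/4 ok
Row 4: (4,2)S 3/3 ok · (4,3)S 3/4 ok · (4,4)N 0/2 unhappy
Unsatisfied: (1,3), (1,4), (4,4) — 3 in total.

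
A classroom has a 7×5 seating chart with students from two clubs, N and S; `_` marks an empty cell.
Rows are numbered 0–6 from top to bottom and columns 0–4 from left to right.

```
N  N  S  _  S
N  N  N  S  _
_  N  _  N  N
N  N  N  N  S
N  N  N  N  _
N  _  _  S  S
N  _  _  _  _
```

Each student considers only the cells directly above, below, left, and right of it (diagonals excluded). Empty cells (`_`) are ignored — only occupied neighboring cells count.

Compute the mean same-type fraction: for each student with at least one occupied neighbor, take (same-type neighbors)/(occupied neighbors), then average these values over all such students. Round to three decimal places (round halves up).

(0,0)N 2/2
(0,1)N 2/3
(0,2)S 0/2
(0,4)S — no occupied neighbors
(1,0)N 2/2
(1,1)N 4/4
(1,2)N 1/3
(1,3)S 0/2
(2,1)N 2/2
(2,3)N 2/3
(2,4)N 1/2
(3,0)N 2/2
(3,1)N 4/4
(3,2)N 3/3
(3,3)N 3/4
(3,4)S 0/2
(4,0)N 3/3
(4,1)N 3/3
(4,2)N 3/3
(4,3)N 2/3
(5,0)N 2/2
(5,3)S 1/2
(5,4)S 1/1
(6,0)N 1/1
Sum over 23 students: 2/2 + 2/3 + 0/2 + 2/2 + 4/4 + 1/3 + 0/2 + 2/2 + 2/3 + 1/2 + 2/2 + 4/4 + 3/3 + 3/4 + 0/2 + 3/3 + 3/3 + 3/3 + 2/3 + 2/2 + 1/2 + 1/1 + 1/1 = 205/12; mean = 205/12 ÷ 23 = 205/276 = 0.742753… → 0.743.

0.743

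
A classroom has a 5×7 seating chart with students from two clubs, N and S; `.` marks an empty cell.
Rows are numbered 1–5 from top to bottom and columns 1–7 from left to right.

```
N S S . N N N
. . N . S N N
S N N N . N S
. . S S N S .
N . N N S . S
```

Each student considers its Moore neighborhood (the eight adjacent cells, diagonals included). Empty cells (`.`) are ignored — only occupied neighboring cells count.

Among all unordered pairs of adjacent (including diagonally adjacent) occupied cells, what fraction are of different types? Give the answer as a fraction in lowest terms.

Scan each occupied cell's neighbors to the right and below (and the two forward diagonals) so each pair is counted once.
From row 1: 5 unlike of 13 pairs (running 5/13).
From row 2: 5 unlike of 11 pairs (running 10/24).
From row 3: 8 unlike of 13 pairs (running 18/37).
From row 4: 7 unlike of 12 pairs (running 25/49).
From row 5: 1 unlike of 2 pairs (running 26/51).
Total adjacent occupied pairs: 51; unlike-type pairs: 26.
26/51 is already in lowest terms.

26/51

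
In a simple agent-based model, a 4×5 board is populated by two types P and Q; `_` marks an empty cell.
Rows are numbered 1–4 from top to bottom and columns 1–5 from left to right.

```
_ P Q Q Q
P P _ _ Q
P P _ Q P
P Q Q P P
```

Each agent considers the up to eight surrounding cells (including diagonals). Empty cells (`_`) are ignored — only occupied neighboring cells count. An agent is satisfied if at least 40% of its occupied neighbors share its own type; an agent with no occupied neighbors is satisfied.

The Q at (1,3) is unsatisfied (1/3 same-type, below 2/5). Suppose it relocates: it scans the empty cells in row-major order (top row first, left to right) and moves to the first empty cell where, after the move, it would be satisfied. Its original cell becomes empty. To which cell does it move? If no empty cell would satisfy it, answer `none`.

(2,3)

Vacating (1,3). Empty cells in order:
  (1,1): 0/3 same-type → still unsatisfied.
  (2,3): 2/5 same-type → satisfied — stop here.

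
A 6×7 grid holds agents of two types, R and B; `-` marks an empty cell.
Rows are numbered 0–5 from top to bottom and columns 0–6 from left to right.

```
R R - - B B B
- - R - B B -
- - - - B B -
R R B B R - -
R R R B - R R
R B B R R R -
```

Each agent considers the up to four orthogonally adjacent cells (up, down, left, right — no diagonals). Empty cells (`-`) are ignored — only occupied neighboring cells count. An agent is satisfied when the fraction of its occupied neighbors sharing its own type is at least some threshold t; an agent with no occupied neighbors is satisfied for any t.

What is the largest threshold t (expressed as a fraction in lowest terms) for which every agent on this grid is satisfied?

0/1

Row 0: (0,0)R 1/1 · (0,1)R 1/1 · (0,4)B 2/2 · (0,5)B 3/3 · (0,6)B 1/1
Row 1: (1,2)R — no occupied neighbors · (1,4)B 3/3 · (1,5)B 3/3
Row 2: (2,4)B 2/3 · (2,5)B 2/2
Row 3: (3,0)R 2/2 · (3,1)R 2/3 · (3,2)B 1/3 · (3,3)B 2/3 · (3,4)R 0/2
Row 4: (4,0)R 3/3 · (4,1)R 3/4 · (4,2)R 1/4 · (4,3)B 1/3 · (4,5)R 2/2 · (4,6)R 1/1
Row 5: (5,0)R 1/2 · (5,1)B 1/3 · (5,2)B 1/3 · (5,3)R 1/3 · (5,4)R 2/2 · (5,5)R 2/2
The smallest same-type fraction is 0/2 at (3,4), which reduces to 0/1. Any threshold above that leaves this agent unsatisfied.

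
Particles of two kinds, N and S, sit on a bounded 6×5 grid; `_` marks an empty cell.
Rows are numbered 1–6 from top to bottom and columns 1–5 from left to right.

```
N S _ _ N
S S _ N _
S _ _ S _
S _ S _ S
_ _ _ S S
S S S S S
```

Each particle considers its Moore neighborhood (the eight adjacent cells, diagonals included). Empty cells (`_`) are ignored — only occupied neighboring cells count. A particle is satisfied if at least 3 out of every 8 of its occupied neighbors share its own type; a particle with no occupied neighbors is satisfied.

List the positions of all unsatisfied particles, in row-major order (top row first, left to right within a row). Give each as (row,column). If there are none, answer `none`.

(1,1)

Row 1: (1,1)N 0/3 unhappy · (1,2)S 2/3 ok · (1,5)N 1/1 ok
Row 2: (2,1)S 3/4 ok · (2,2)S 3/4 ok · (2,4)N 1/2 ok
Row 3: (3,1)S 3/3 ok · (3,4)S 2/3 ok
Row 4: (4,1)S 1/1 ok · (4,3)S 2/2 ok · (4,5)S 3/3 ok
Row 5: (5,4)S 6/6 ok · (5,5)S 4/4 ok
Row 6: (6,1)S 1/1 ok · (6,2)S 2/2 ok · (6,3)S 3/3 ok · (6,4)S 4/4 ok · (6,5)S 3/3 ok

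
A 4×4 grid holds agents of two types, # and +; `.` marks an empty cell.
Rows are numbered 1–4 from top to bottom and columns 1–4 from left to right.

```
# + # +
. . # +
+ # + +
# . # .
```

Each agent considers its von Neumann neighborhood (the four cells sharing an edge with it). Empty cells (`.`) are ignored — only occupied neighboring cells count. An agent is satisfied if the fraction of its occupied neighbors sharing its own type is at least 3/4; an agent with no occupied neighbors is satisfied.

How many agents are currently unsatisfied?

(1,1)# 0/1 unhappy
(1,2)+ 0/2 unhappy
(1,3)# 1/3 unhappy
(1,4)+ 1/2 unhappy
(2,3)# 1/3 unhappy
(2,4)+ 2/3 unhappy
(3,1)+ 0/2 unhappy
(3,2)# 0/2 unhappy
(3,3)+ 1/4 unhappy
(3,4)+ 2/2 ok
(4,1)# 0/1 unhappy
(4,3)# 0/1 unhappy
Unsatisfied: (1,1), (1,2), (1,3), (1,4), (2,3), (2,4), (3,1), (3,2), (3,3), (4,1), (4,3) — 11 in total.

11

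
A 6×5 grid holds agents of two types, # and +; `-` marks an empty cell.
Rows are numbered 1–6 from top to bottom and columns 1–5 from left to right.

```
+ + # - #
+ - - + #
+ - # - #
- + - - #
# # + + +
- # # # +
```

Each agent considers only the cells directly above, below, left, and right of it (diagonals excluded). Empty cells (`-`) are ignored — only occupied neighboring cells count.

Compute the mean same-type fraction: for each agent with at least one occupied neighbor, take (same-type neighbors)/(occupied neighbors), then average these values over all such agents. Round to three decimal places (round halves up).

0.617

(1,1)+ 2/2
(1,2)+ 1/2
(1,3)# 0/1
(1,5)# 1/1
(2,1)+ 2/2
(2,4)+ 0/1
(2,5)# 2/3
(3,1)+ 1/1
(3,3)# — no occupied neighbors
(3,5)# 2/2
(4,2)+ 0/1
(4,5)# 1/2
(5,1)# 1/1
(5,2)# 2/4
(5,3)+ 1/3
(5,4)+ 2/3
(5,5)+ 2/3
(6,2)# 2/2
(6,3)# 2/3
(6,4)# 1/3
(6,5)+ 1/2
Sum over 20 agents: 2/2 + 1/2 + 0/1 + 1/1 + 2/2 + 0/1 + 2/3 + 1/1 + 2/2 + 0/1 + 1/2 + 1/1 + 2/4 + 1/3 + 2/3 + 2/3 + 2/2 + 2/3 + 1/3 + 1/2 = 37/3; mean = 37/3 ÷ 20 = 37/60 = 0.616666… → 0.617.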